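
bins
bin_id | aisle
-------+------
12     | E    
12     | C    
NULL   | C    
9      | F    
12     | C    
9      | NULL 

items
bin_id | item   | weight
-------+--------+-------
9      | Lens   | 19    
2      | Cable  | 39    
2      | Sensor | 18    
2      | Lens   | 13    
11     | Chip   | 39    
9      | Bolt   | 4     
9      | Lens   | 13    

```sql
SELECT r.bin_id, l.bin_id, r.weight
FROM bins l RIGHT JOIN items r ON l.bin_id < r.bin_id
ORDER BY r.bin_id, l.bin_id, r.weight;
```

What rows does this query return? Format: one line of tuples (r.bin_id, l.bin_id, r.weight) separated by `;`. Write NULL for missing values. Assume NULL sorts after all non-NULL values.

RIGHT JOIN keeps every row from `items`; unmatched rows get NULL for `bins`'s columns.
Matching on l.bin_id < r.bin_id. A NULL in a compared column never satisfies the condition.
- bin_id=12: no matching r row.
- bin_id=12: no matching r row.
- bin_id=NULL: no matching r row.
- bin_id=9: 1 matching r row(s), so 1 row(s) emitted.
- bin_id=12: no matching r row.
- bin_id=9: 1 matching r row(s), so 1 row(s) emitted.
- plus 6 unmatched r row(s), each kept with NULL l columns.
After projecting and ordering:
r.bin_id | l.bin_id | r.weight
2 | NULL | 13
2 | NULL | 18
2 | NULL | 39
9 | NULL | 4
9 | NULL | 13
9 | NULL | 19
11 | 9 | 39
11 | 9 | 39

(2, NULL, 13); (2, NULL, 18); (2, NULL, 39); (9, NULL, 4); (9, NULL, 13); (9, NULL, 19); (11, 9, 39); (11, 9, 39)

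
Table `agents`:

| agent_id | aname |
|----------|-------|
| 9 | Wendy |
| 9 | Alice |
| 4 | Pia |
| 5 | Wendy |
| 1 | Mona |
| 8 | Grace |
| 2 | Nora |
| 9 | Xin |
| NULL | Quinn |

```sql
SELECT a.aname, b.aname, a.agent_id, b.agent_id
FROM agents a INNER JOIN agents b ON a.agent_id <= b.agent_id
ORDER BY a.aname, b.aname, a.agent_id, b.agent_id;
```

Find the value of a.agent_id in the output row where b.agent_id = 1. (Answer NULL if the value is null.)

1

INNER JOIN keeps only pairs where the ON condition holds.
Matching on a.agent_id <= b.agent_id. A NULL in a compared column never satisfies the condition.
- a row (agent_id=9): matches 3 b row(s) → 3 output row(s).
- a row (agent_id=9): matches 3 b row(s) → 3 output row(s).
- a row (agent_id=4): matches 6 b row(s) → 6 output row(s).
- a row (agent_id=5): matches 5 b row(s) → 5 output row(s).
- a row (agent_id=1): matches 8 b row(s) → 8 output row(s).
- a row (agent_id=8): matches 4 b row(s) → 4 output row(s).
- a row (agent_id=2): matches 7 b row(s) → 7 output row(s).
- a row (agent_id=9): matches 3 b row(s) → 3 output row(s).
- a row (agent_id=NULL): no match → dropped.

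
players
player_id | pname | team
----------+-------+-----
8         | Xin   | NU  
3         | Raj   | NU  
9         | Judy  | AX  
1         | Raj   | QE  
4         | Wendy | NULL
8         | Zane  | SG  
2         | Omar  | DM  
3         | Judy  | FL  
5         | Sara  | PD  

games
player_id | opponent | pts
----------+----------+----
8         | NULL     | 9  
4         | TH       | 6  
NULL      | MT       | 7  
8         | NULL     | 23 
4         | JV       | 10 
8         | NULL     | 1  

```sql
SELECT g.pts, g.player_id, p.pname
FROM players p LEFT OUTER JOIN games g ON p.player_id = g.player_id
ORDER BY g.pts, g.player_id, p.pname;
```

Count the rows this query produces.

14

LEFT JOIN keeps every row from `players`; unmatched rows get NULL for `games`'s columns.
Matching on p.player_id = g.player_id. A NULL in a compared column never satisfies the condition.
Matched pairs: 8; unmatched p rows kept: 6.
Total: 8 matched + 6 padded = 14 rows.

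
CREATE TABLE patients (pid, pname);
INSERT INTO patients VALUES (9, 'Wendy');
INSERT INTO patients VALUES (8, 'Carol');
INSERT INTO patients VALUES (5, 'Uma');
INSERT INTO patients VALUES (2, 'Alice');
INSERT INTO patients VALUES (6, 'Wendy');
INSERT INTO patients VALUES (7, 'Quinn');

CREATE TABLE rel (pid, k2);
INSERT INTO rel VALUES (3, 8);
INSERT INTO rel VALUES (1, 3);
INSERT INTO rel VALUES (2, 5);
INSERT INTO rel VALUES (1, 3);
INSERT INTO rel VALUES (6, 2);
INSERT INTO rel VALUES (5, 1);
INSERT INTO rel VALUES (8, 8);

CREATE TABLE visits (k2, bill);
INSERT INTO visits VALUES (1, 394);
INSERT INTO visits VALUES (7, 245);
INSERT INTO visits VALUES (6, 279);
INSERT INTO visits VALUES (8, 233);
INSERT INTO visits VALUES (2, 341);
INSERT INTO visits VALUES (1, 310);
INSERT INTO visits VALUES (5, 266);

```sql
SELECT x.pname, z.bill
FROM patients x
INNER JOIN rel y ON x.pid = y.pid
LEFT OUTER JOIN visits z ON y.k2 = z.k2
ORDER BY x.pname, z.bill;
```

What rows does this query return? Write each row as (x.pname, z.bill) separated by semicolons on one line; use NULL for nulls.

Evaluate left to right. First `patients x INNER JOIN rel y` on pid: 4 row(s).
Then LEFT JOIN `visits z` on k2: each of those 4 rows is kept; rows whose y.k2 has no match in z get NULL for z's columns.

(Alice, 266); (Carol, 233); (Uma, 310); (Uma, 394); (Wendy, 341)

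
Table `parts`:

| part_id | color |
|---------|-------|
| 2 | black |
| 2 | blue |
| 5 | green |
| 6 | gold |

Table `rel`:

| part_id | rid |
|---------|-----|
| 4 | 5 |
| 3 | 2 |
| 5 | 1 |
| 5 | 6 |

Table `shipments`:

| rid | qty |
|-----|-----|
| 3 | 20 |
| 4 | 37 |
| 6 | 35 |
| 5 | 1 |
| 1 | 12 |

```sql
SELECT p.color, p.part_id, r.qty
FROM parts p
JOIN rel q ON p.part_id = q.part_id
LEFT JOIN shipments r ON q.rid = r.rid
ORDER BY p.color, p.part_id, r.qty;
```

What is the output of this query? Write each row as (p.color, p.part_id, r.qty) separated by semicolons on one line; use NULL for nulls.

(green, 5, 12); (green, 5, 35)

Evaluate left to right. First `parts p INNER JOIN rel q` on part_id: 2 row(s).
Then LEFT JOIN `shipments r` on rid: each of those 2 rows is kept; rows whose q.rid has no match in r get NULL for r's columns.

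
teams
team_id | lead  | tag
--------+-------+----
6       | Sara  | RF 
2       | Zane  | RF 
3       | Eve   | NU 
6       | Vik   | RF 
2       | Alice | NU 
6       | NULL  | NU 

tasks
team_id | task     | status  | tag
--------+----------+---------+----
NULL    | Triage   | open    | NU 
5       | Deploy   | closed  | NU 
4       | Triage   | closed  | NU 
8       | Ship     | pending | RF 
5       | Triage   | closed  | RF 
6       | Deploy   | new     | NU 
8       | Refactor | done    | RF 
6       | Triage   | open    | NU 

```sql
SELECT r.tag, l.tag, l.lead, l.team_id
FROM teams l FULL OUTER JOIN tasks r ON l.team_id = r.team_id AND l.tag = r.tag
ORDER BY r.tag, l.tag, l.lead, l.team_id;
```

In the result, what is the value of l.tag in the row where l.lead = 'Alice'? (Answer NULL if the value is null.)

FULL OUTER JOIN keeps every row from both sides; unmatched rows get NULL for the other side's columns.
Matching on l.team_id = r.team_id AND l.tag = r.tag. A NULL in a compared column never satisfies the condition.
Matched pairs: 2; unmatched l rows kept: 5; unmatched r rows kept: 6.

NU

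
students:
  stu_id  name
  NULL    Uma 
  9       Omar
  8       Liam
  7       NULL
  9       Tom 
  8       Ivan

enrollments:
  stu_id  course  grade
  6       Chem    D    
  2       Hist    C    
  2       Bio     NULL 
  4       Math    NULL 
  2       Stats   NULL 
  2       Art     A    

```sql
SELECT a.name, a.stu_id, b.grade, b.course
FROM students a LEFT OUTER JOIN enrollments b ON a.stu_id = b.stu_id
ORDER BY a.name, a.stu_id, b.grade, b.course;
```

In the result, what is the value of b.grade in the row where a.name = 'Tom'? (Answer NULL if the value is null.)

NULL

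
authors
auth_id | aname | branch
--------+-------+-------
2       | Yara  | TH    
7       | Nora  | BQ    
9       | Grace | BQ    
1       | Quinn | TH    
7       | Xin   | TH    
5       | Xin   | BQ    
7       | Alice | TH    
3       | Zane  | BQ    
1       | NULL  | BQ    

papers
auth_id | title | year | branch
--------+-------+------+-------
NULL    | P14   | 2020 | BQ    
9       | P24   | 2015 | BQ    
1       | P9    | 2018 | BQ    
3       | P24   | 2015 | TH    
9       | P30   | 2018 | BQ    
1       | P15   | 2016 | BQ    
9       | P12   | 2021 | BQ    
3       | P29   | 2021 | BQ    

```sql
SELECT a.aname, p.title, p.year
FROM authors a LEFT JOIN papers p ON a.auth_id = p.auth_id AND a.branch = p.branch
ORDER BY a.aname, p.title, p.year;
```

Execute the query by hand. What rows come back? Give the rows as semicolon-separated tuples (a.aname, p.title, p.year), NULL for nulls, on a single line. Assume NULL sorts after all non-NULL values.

LEFT JOIN keeps every row from `authors`; unmatched rows get NULL for `papers`'s columns.
Matching on a.auth_id = p.auth_id AND a.branch = p.branch. A NULL in a compared column never satisfies the condition.
- a[0] auth_id=2, branch=TH → no match; kept with NULLs on the p side.
- a[1] auth_id=7, branch=BQ → no match; kept with NULLs on the p side.
- a[2] auth_id=9, branch=BQ → 3 match(es) in p → 3 row(s).
- a[3] auth_id=1, branch=TH → no match; kept with NULLs on the p side.
- a[4] auth_id=7, branch=TH → no match; kept with NULLs on the p side.
- a[5] auth_id=5, branch=BQ → no match; kept with NULLs on the p side.
- a[6] auth_id=7, branch=TH → no match; kept with NULLs on the p side.
- a[7] auth_id=3, branch=BQ → 1 match(es) in p → 1 row(s).
- a[8] auth_id=1, branch=BQ → 2 match(es) in p → 2 row(s).

(Alice, NULL, NULL); (Grace, P12, 2021); (Grace, P24, 2015); (Grace, P30, 2018); (Nora, NULL, NULL); (Quinn, NULL, NULL); (Xin, NULL, NULL); (Xin, NULL, NULL); (Yara, NULL, NULL); (Zane, P29, 2021); (NULL, P15, 2016); (NULL, P9, 2018)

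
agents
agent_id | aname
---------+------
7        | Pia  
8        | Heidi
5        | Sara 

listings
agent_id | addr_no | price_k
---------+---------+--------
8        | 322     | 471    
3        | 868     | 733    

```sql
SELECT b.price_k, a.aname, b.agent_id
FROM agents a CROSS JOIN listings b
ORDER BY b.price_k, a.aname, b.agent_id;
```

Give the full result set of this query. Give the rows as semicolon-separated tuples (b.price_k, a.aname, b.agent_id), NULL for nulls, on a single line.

(471, Heidi, 8); (471, Pia, 8); (471, Sara, 8); (733, Heidi, 3); (733, Pia, 3); (733, Sara, 3)

CROSS JOIN pairs every row of `agents` with every row of `listings`: 3 × 2 = 6 rows.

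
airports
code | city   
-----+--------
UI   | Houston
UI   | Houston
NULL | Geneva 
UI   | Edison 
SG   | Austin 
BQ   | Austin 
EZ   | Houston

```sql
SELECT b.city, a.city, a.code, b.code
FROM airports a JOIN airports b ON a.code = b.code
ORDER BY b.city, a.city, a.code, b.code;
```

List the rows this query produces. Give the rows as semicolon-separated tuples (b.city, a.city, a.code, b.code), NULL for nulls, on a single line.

(Austin, Austin, BQ, BQ); (Austin, Austin, SG, SG); (Edison, Edison, UI, UI); (Edison, Houston, UI, UI); (Edison, Houston, UI, UI); (Houston, Edison, UI, UI); (Houston, Edison, UI, UI); (Houston, Houston, EZ, EZ); (Houston, Houston, UI, UI); (Houston, Houston, UI, UI); (Houston, Houston, UI, UI); (Houston, Houston, UI, UI)

INNER JOIN keeps only pairs where the ON condition holds.
Matching on a.code = b.code. A NULL in a compared column never satisfies the condition.
- code=UI: 3 matching b row(s), so 3 row(s) emitted.
- code=UI: 3 matching b row(s), so 3 row(s) emitted.
- code=NULL: no matching b row, dropped.
- code=UI: 3 matching b row(s), so 3 row(s) emitted.
- code=SG: 1 matching b row(s), so 1 row(s) emitted.
- code=BQ: 1 matching b row(s), so 1 row(s) emitted.
- code=EZ: 1 matching b row(s), so 1 row(s) emitted.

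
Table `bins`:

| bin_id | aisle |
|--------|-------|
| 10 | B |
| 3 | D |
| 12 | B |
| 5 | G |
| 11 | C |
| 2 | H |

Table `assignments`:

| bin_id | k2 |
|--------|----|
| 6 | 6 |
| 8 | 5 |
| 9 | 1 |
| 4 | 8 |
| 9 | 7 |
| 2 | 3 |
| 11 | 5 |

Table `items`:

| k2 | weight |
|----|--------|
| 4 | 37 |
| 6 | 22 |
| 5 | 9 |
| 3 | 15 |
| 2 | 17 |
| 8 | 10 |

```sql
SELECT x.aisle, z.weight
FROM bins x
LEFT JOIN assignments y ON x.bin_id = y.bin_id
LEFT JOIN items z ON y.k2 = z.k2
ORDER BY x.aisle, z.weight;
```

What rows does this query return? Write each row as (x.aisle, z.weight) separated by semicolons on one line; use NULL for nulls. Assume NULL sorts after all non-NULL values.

(B, NULL); (B, NULL); (C, 9); (D, NULL); (G, NULL); (H, 15)

Joins associate left-to-right: bins LEFT JOIN assignments on bin_id gives 6 intermediate row(s).
Then LEFT JOIN `items z` on k2: each of those 6 rows is kept; rows whose y.k2 has no match in z get NULL for z's columns.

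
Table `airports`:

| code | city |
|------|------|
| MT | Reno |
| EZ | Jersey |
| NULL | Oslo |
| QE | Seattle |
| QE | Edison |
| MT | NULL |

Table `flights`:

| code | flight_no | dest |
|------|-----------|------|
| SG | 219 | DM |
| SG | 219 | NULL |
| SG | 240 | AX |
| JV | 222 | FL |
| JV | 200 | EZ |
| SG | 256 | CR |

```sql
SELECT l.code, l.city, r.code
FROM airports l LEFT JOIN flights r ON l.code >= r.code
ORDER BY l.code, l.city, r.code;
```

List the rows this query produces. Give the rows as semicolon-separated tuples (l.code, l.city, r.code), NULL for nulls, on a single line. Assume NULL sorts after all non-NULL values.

LEFT JOIN keeps every row from `airports`; unmatched rows get NULL for `flights`'s columns.
Matching on l.code >= r.code. A NULL in a compared column never satisfies the condition.
- code=MT: 2 matching r row(s), so 2 row(s) emitted.
- code=EZ: no r row matches, row kept with r columns NULL.
- code=NULL: no r row matches, row kept with r columns NULL.
- code=QE: 2 matching r row(s), so 2 row(s) emitted.
- code=QE: 2 matching r row(s), so 2 row(s) emitted.
- code=MT: 2 matching r row(s), so 2 row(s) emitted.
After projecting and ordering:
l.code | l.city | r.code
EZ | Jersey | NULL
MT | Reno | JV
MT | Reno | JV
MT | NULL | JV
MT | NULL | JV
QE | Edison | JV
QE | Edison | JV
QE | Seattle | JV
QE | Seattle | JV
NULL | Oslo | NULL

(EZ, Jersey, NULL); (MT, Reno, JV); (MT, Reno, JV); (MT, NULL, JV); (MT, NULL, JV); (QE, Edison, JV); (QE, Edison, JV); (QE, Seattle, JV); (QE, Seattle, JV); (NULL, Oslo, NULL)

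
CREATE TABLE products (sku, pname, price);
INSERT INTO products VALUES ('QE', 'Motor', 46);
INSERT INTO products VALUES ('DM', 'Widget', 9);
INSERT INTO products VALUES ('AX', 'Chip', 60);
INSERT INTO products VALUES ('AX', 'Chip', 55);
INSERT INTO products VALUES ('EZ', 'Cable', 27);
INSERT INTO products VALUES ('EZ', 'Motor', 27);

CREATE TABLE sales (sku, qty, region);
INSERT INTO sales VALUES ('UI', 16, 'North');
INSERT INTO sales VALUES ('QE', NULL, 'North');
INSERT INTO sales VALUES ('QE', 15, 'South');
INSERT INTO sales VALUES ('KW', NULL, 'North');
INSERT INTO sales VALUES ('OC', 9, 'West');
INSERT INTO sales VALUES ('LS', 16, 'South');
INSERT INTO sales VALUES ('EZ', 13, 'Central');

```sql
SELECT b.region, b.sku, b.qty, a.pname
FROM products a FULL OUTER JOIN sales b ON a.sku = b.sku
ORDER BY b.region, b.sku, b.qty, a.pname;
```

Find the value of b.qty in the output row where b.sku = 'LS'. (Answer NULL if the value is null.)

16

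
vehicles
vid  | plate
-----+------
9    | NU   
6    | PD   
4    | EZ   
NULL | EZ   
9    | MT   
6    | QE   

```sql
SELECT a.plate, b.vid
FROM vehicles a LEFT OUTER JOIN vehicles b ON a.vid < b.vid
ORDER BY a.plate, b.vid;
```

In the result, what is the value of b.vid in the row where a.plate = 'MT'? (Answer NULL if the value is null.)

LEFT JOIN keeps every row from `vehicles a`; unmatched rows get NULL for `vehicles b`'s columns.
Matching on a.vid < b.vid. A NULL in a compared column never satisfies the condition.
- a row (vid=9): no match → kept, b columns NULL.
- a row (vid=6): matches 2 b row(s) → 2 output row(s).
- a row (vid=4): matches 4 b row(s) → 4 output row(s).
- a row (vid=NULL): no match → kept, b columns NULL.
- a row (vid=9): no match → kept, b columns NULL.
- a row (vid=6): matches 2 b row(s) → 2 output row(s).

NULL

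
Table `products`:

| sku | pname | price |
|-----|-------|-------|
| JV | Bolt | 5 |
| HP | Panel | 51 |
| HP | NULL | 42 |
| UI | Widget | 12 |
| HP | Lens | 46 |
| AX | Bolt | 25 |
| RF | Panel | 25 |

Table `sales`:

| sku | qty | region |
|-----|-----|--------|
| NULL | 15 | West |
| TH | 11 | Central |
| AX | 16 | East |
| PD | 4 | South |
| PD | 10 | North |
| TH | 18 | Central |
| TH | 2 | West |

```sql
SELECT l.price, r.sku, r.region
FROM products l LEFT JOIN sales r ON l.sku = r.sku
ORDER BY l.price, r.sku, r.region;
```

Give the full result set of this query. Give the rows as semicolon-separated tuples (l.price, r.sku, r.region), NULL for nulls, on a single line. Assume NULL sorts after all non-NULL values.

(5, NULL, NULL); (12, NULL, NULL); (25, AX, East); (25, NULL, NULL); (42, NULL, NULL); (46, NULL, NULL); (51, NULL, NULL)

LEFT JOIN keeps every row from `products`; unmatched rows get NULL for `sales`'s columns.
Matching on l.sku = r.sku. A NULL in a compared column never satisfies the condition.
- sku=JV: no r row matches, row kept with r columns NULL.
- sku=HP: no r row matches, row kept with r columns NULL.
- sku=HP: no r row matches, row kept with r columns NULL.
- sku=UI: no r row matches, row kept with r columns NULL.
- sku=HP: no r row matches, row kept with r columns NULL.
- sku=AX: 1 matching r row(s), so 1 row(s) emitted.
- sku=RF: no r row matches, row kept with r columns NULL.
After projecting and ordering:
l.price | r.sku | r.region
5 | NULL | NULL
12 | NULL | NULL
25 | AX | East
25 | NULL | NULL
42 | NULL | NULL
46 | NULL | NULL
51 | NULL | NULL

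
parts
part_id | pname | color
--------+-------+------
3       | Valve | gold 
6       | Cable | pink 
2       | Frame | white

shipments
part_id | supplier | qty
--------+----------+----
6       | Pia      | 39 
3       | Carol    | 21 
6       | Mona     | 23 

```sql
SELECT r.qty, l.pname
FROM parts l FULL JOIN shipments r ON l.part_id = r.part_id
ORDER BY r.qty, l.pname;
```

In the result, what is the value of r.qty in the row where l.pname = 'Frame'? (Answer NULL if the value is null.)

NULL

FULL OUTER JOIN keeps every row from both sides; unmatched rows get NULL for the other side's columns.
Matching on l.part_id = r.part_id.
- part_id=3: 1 matching r row(s), so 1 row(s) emitted.
- part_id=6: 2 matching r row(s), so 2 row(s) emitted.
- part_id=2: no r row matches, row kept with r columns NULL.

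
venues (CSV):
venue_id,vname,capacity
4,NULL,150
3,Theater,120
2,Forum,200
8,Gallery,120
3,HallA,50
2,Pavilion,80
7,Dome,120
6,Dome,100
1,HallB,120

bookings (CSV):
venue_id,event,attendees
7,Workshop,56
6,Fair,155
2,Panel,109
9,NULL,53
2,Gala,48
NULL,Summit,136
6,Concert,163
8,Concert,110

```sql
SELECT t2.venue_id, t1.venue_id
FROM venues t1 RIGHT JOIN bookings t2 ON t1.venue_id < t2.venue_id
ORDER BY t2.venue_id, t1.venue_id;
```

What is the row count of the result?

39

RIGHT JOIN keeps every row from `bookings`; unmatched rows get NULL for `venues`'s columns.
Matching on t1.venue_id < t2.venue_id. A NULL in a compared column never satisfies the condition.
- venue_id=4: 5 matching t2 row(s), so 5 row(s) emitted.
- venue_id=3: 5 matching t2 row(s), so 5 row(s) emitted.
- venue_id=2: 5 matching t2 row(s), so 5 row(s) emitted.
- venue_id=8: 1 matching t2 row(s), so 1 row(s) emitted.
- venue_id=3: 5 matching t2 row(s), so 5 row(s) emitted.
- venue_id=2: 5 matching t2 row(s), so 5 row(s) emitted.
- venue_id=7: 2 matching t2 row(s), so 2 row(s) emitted.
- venue_id=6: 3 matching t2 row(s), so 3 row(s) emitted.
- venue_id=1: 7 matching t2 row(s), so 7 row(s) emitted.
- plus 1 unmatched t2 row(s), each kept with NULL t1 columns.
Total: 38 matched + 1 padded = 39 rows.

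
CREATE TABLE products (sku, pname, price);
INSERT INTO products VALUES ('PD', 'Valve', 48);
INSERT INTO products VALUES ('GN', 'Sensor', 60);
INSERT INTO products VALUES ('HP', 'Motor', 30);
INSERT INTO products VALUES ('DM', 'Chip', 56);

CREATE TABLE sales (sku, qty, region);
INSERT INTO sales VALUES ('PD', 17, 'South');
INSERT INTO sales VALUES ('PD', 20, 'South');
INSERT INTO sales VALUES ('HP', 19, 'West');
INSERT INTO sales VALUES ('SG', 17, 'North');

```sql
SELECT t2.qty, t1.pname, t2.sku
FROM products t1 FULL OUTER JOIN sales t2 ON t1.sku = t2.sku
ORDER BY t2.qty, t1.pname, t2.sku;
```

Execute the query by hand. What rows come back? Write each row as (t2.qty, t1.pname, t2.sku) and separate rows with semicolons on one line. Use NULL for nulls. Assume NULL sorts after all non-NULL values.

FULL OUTER JOIN keeps every row from both sides; unmatched rows get NULL for the other side's columns.
Matching on t1.sku = t2.sku.
- t1[0] sku=PD → 2 match(es) in t2 → 2 row(s).
- t1[1] sku=GN → no match; kept with NULLs on the t2 side.
- t1[2] sku=HP → 1 match(es) in t2 → 1 row(s).
- t1[3] sku=DM → no match; kept with NULLs on the t2 side.
- 1 row(s) from t2 found no t1 partner → padded with NULL.
After projecting and ordering:
t2.qty | t1.pname | t2.sku
17 | Valve | PD
17 | NULL | SG
19 | Motor | HP
20 | Valve | PD
NULL | Chip | NULL
NULL | Sensor | NULL

(17, Valve, PD); (17, NULL, SG); (19, Motor, HP); (20, Valve, PD); (NULL, Chip, NULL); (NULL, Sensor, NULL)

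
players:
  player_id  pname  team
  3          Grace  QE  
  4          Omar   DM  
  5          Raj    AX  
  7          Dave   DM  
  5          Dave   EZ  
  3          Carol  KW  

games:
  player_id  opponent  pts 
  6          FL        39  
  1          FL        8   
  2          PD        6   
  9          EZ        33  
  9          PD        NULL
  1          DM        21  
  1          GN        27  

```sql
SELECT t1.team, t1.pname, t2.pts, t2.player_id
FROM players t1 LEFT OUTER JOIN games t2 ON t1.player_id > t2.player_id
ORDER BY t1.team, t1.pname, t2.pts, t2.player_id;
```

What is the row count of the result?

LEFT JOIN keeps every row from `players`; unmatched rows get NULL for `games`'s columns.
Matching on t1.player_id > t2.player_id.
- player_id=3: 4 matching t2 row(s), so 4 row(s) emitted.
- player_id=4: 4 matching t2 row(s), so 4 row(s) emitted.
- player_id=5: 4 matching t2 row(s), so 4 row(s) emitted.
- player_id=7: 5 matching t2 row(s), so 5 row(s) emitted.
- player_id=5: 4 matching t2 row(s), so 4 row(s) emitted.
- player_id=3: 4 matching t2 row(s), so 4 row(s) emitted.
Total: 25 rows.

25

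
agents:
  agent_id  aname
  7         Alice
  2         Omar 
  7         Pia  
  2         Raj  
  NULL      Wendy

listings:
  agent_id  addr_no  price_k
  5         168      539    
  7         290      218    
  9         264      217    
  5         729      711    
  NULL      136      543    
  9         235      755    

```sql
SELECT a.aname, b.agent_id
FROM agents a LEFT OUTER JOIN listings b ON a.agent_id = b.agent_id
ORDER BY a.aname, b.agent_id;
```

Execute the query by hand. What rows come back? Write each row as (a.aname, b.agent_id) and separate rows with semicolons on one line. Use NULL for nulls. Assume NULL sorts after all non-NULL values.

LEFT JOIN keeps every row from `agents`; unmatched rows get NULL for `listings`'s columns.
Matching on a.agent_id = b.agent_id. A NULL in a compared column never satisfies the condition.
Matched pairs: 2; unmatched a rows kept: 3.

(Alice, 7); (Omar, NULL); (Pia, 7); (Raj, NULL); (Wendy, NULL)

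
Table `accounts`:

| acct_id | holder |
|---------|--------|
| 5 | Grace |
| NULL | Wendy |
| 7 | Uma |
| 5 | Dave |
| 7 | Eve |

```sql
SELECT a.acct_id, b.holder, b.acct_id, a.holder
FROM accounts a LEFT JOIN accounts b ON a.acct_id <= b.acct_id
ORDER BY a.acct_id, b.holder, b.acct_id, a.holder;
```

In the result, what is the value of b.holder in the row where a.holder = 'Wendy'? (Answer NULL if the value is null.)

LEFT JOIN keeps every row from `accounts a`; unmatched rows get NULL for `accounts b`'s columns.
Matching on a.acct_id <= b.acct_id. A NULL in a compared column never satisfies the condition.
- a[0] acct_id=5 → 4 match(es) in b → 4 row(s).
- a[1] acct_id=NULL → no match; kept with NULLs on the b side.
- a[2] acct_id=7 → 2 match(es) in b → 2 row(s).
- a[3] acct_id=5 → 4 match(es) in b → 4 row(s).
- a[4] acct_id=7 → 2 match(es) in b → 2 row(s).

NULL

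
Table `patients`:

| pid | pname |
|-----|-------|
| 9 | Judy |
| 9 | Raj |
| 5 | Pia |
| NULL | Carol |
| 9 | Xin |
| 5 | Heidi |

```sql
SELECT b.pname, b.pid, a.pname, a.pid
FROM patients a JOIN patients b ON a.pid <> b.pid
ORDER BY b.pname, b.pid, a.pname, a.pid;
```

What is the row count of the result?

12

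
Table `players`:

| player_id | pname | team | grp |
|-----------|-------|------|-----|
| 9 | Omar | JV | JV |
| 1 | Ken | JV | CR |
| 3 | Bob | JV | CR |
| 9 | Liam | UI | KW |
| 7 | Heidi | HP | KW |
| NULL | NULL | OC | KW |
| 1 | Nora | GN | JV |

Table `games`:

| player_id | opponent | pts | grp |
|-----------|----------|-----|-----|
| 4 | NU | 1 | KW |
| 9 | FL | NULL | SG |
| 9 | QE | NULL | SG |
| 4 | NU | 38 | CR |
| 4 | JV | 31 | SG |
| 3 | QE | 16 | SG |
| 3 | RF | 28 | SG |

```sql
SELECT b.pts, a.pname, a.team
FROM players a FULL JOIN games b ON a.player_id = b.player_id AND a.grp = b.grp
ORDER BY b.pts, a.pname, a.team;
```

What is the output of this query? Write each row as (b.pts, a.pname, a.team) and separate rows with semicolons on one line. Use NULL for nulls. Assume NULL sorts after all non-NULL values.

(1, NULL, NULL); (16, NULL, NULL); (28, NULL, NULL); (31, NULL, NULL); (38, NULL, NULL); (NULL, Bob, JV); (NULL, Heidi, HP); (NULL, Ken, JV); (NULL, Liam, UI); (NULL, Nora, GN); (NULL, Omar, JV); (NULL, NULL, OC); (NULL, NULL, NULL); (NULL, NULL, NULL)

FULL OUTER JOIN keeps every row from both sides; unmatched rows get NULL for the other side's columns.
Matching on a.player_id = b.player_id AND a.grp = b.grp. A NULL in a compared column never satisfies the condition.
- player_id=9, grp=JV: no b row matches, row kept with b columns NULL.
- player_id=1, grp=CR: no b row matches, row kept with b columns NULL.
- player_id=3, grp=CR: no b row matches, row kept with b columns NULL.
- player_id=9, grp=KW: no b row matches, row kept with b columns NULL.
- player_id=7, grp=KW: no b row matches, row kept with b columns NULL.
- player_id=NULL, grp=KW: no b row matches, row kept with b columns NULL.
- player_id=1, grp=JV: no b row matches, row kept with b columns NULL.
- 7 b row(s) had no a match → kept, a columns NULL.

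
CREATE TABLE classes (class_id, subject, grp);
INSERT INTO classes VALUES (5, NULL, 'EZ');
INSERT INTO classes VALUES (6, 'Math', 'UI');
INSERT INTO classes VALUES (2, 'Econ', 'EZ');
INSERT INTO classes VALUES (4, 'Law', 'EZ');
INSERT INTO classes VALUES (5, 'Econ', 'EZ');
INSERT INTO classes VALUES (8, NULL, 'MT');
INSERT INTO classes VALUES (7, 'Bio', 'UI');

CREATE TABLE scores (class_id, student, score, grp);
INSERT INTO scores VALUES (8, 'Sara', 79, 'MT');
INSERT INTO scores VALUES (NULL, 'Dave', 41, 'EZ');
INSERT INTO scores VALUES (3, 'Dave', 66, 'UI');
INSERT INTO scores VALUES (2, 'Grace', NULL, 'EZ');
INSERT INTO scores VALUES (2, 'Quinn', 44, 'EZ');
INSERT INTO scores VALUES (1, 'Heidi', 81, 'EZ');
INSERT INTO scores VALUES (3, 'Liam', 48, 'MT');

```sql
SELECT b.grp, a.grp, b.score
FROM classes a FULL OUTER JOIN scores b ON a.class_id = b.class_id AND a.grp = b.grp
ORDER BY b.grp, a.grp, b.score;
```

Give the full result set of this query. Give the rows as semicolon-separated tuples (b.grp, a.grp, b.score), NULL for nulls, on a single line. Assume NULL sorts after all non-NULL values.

(EZ, EZ, 44); (EZ, EZ, NULL); (EZ, NULL, 41); (EZ, NULL, 81); (MT, MT, 79); (MT, NULL, 48); (UI, NULL, 66); (NULL, EZ, NULL); (NULL, EZ, NULL); (NULL, EZ, NULL); (NULL, UI, NULL); (NULL, UI, NULL)

FULL OUTER JOIN keeps every row from both sides; unmatched rows get NULL for the other side's columns.
Matching on a.class_id = b.class_id AND a.grp = b.grp. A NULL in a compared column never satisfies the condition.
Matched pairs: 3; unmatched a rows kept: 5; unmatched b rows kept: 4.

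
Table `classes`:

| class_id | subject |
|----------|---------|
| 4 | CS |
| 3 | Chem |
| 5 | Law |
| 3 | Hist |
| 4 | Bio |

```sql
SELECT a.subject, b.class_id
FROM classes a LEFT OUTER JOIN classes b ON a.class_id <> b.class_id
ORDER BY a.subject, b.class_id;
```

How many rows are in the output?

16

LEFT JOIN keeps every row from `classes a`; unmatched rows get NULL for `classes b`'s columns.
Matching on a.class_id <> b.class_id.
- a (class_id=4) pairs with 3 row(s) of b.
- a (class_id=3) pairs with 3 row(s) of b.
- a (class_id=5) pairs with 4 row(s) of b.
- a (class_id=3) pairs with 3 row(s) of b.
- a (class_id=4) pairs with 3 row(s) of b.
Total: 16 rows.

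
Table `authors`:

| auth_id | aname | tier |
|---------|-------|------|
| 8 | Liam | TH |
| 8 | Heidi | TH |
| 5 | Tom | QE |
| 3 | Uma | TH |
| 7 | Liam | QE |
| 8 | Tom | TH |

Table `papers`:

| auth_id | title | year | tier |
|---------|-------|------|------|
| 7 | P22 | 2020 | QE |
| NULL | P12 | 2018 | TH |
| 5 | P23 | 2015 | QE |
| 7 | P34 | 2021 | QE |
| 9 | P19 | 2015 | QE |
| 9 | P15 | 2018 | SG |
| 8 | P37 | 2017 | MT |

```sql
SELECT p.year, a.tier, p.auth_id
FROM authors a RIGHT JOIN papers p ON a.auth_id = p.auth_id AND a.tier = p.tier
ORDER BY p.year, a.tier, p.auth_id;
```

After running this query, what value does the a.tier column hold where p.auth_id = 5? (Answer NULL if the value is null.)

QE

RIGHT JOIN keeps every row from `papers`; unmatched rows get NULL for `authors`'s columns.
Matching on a.auth_id = p.auth_id AND a.tier = p.tier. A NULL in a compared column never satisfies the condition.
- a row (auth_id=8, tier=TH): no match.
- a row (auth_id=8, tier=TH): no match.
- a row (auth_id=5, tier=QE): matches 1 p row(s) → 1 output row(s).
- a row (auth_id=3, tier=TH): no match.
- a row (auth_id=7, tier=QE): matches 2 p row(s) → 2 output row(s).
- a row (auth_id=8, tier=TH): no match.
- 4 p row(s) had no a match → kept, a columns NULL.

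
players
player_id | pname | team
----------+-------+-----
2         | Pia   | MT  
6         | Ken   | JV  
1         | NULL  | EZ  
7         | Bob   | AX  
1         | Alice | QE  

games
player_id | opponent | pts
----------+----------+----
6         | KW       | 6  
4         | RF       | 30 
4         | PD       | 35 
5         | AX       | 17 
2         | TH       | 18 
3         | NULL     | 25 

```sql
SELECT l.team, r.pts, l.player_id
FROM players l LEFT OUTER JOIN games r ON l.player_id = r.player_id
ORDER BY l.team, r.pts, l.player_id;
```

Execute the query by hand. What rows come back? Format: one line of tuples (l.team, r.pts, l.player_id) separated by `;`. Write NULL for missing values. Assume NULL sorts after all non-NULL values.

(AX, NULL, 7); (EZ, NULL, 1); (JV, 6, 6); (MT, 18, 2); (QE, NULL, 1)

LEFT JOIN keeps every row from `players`; unmatched rows get NULL for `games`'s columns.
Matching on l.player_id = r.player_id.
- l row (player_id=2): matches 1 r row(s) → 1 output row(s).
- l row (player_id=6): matches 1 r row(s) → 1 output row(s).
- l row (player_id=1): no match → kept, r columns NULL.
- l row (player_id=7): no match → kept, r columns NULL.
- l row (player_id=1): no match → kept, r columns NULL.
After projecting and ordering:
l.team | r.pts | l.player_id
AX | NULL | 7
EZ | NULL | 1
JV | 6 | 6
MT | 18 | 2
QE | NULL | 1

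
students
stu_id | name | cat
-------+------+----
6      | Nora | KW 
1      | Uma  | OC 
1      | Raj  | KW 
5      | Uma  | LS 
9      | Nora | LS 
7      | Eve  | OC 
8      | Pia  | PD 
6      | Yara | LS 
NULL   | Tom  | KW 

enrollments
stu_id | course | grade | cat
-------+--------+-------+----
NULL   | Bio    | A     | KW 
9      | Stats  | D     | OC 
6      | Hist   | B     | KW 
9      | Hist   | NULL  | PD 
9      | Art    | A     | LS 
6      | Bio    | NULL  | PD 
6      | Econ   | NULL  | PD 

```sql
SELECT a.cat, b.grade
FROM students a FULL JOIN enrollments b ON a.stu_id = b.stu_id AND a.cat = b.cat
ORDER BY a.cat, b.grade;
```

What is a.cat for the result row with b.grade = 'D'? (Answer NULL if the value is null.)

NULL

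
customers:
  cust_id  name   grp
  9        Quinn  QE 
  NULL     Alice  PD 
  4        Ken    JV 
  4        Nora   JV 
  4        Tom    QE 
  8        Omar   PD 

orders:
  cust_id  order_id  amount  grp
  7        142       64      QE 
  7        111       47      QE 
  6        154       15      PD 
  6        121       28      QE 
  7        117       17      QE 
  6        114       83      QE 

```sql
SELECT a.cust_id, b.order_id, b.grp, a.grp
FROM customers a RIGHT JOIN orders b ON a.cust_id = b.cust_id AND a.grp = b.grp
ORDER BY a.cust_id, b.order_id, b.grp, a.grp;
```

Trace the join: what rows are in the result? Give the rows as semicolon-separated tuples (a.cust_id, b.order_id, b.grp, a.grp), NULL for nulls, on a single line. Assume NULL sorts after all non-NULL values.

(NULL, 111, QE, NULL); (NULL, 114, QE, NULL); (NULL, 117, QE, NULL); (NULL, 121, QE, NULL); (NULL, 142, QE, NULL); (NULL, 154, PD, NULL)

RIGHT JOIN keeps every row from `orders`; unmatched rows get NULL for `customers`'s columns.
Matching on a.cust_id = b.cust_id AND a.grp = b.grp. A NULL in a compared column never satisfies the condition.
- a[0] cust_id=9, grp=QE → no match.
- a[1] cust_id=NULL, grp=PD → no match.
- a[2] cust_id=4, grp=JV → no match.
- a[3] cust_id=4, grp=JV → no match.
- a[4] cust_id=4, grp=QE → no match.
- a[5] cust_id=8, grp=PD → no match.
- plus 6 unmatched b row(s), each kept with NULL a columns.
After projecting and ordering:
a.cust_id | b.order_id | b.grp | a.grp
NULL | 111 | QE | NULL
NULL | 114 | QE | NULL
NULL | 117 | QE | NULL
NULL | 121 | QE | NULL
NULL | 142 | QE | NULL
NULL | 154 | PD | NULL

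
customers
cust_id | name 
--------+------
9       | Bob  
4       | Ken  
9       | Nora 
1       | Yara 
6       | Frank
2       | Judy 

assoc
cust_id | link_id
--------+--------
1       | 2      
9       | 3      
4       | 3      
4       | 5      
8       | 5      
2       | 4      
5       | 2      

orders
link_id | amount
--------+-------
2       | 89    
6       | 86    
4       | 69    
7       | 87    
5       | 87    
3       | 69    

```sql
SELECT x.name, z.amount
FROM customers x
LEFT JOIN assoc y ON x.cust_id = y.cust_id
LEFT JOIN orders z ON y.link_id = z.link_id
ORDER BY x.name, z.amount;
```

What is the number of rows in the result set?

7

Joins associate left-to-right: customers LEFT JOIN assoc on cust_id gives 7 intermediate row(s).
Then LEFT JOIN `orders z` on link_id: each of those 7 rows is kept; rows whose y.link_id has no match in z get NULL for z's columns.
Result: 7 row(s).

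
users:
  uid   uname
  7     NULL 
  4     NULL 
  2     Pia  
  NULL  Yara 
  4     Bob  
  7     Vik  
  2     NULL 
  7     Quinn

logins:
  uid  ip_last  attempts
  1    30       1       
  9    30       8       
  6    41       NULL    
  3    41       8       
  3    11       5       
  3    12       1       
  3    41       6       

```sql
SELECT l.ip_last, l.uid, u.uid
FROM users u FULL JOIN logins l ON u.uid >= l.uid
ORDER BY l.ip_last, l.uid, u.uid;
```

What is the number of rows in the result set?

32

FULL OUTER JOIN keeps every row from both sides; unmatched rows get NULL for the other side's columns.
Matching on u.uid >= l.uid. A NULL in a compared column never satisfies the condition.
- u row (uid=7): matches 6 l row(s) → 6 output row(s).
- u row (uid=4): matches 5 l row(s) → 5 output row(s).
- u row (uid=2): matches 1 l row(s) → 1 output row(s).
- u row (uid=NULL): no match → kept, l columns NULL.
- u row (uid=4): matches 5 l row(s) → 5 output row(s).
- u row (uid=7): matches 6 l row(s) → 6 output row(s).
- u row (uid=2): matches 1 l row(s) → 1 output row(s).
- u row (uid=7): matches 6 l row(s) → 6 output row(s).
- 1 l row(s) had no u match → kept, u columns NULL.
Total: 30 matched + 2 padded = 32 rows.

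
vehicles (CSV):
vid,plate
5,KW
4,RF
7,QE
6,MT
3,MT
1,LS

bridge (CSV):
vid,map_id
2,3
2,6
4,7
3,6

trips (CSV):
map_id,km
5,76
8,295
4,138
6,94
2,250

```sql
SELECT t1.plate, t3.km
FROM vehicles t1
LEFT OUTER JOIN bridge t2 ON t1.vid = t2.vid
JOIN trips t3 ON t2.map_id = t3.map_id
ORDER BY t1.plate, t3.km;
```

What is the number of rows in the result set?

1

Step 1 — t1 LEFT JOIN t2 on vid → 6 row(s).
Then INNER JOIN `trips t3` on map_id: keep only rows whose t2.map_id appears in t3.
Result: 1 row(s).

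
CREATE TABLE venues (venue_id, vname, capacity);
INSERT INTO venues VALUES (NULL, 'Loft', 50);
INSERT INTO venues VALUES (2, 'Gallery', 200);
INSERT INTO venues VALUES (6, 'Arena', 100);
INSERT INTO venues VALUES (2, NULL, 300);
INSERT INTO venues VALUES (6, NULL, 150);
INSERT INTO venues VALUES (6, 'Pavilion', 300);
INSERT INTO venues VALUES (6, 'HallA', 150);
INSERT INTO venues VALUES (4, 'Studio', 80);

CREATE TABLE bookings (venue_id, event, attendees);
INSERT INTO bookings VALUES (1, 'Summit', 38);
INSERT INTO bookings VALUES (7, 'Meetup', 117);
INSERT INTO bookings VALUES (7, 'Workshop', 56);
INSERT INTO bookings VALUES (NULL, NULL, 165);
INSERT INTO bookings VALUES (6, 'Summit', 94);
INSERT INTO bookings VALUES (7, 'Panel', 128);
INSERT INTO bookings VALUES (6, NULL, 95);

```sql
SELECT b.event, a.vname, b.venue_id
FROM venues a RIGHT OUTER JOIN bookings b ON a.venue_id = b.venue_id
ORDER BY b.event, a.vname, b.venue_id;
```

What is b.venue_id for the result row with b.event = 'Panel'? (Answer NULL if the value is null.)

RIGHT JOIN keeps every row from `bookings`; unmatched rows get NULL for `venues`'s columns.
Matching on a.venue_id = b.venue_id. A NULL in a compared column never satisfies the condition.
Matched pairs: 8; unmatched b rows kept: 5.

7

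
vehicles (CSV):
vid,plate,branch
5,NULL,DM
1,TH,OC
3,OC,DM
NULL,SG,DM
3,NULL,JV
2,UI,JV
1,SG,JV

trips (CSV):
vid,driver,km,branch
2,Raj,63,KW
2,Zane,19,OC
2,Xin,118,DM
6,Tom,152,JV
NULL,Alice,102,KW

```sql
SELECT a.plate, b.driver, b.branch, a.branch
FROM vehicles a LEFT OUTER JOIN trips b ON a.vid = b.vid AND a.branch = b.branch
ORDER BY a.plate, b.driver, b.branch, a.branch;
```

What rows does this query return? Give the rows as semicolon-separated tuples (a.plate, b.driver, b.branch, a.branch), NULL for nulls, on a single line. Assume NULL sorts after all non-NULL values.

(OC, NULL, NULL, DM); (SG, NULL, NULL, DM); (SG, NULL, NULL, JV); (TH, NULL, NULL, OC); (UI, NULL, NULL, JV); (NULL, NULL, NULL, DM); (NULL, NULL, NULL, JV)

LEFT JOIN keeps every row from `vehicles`; unmatched rows get NULL for `trips`'s columns.
Matching on a.vid = b.vid AND a.branch = b.branch. A NULL in a compared column never satisfies the condition.
- a row (vid=5, branch=DM): no match → kept, b columns NULL.
- a row (vid=1, branch=OC): no match → kept, b columns NULL.
- a row (vid=3, branch=DM): no match → kept, b columns NULL.
- a row (vid=NULL, branch=DM): no match → kept, b columns NULL.
- a row (vid=3, branch=JV): no match → kept, b columns NULL.
- a row (vid=2, branch=JV): no match → kept, b columns NULL.
- a row (vid=1, branch=JV): no match → kept, b columns NULL.
After projecting and ordering:
a.plate | b.driver | b.branch | a.branch
OC | NULL | NULL | DM
SG | NULL | NULL | DM
SG | NULL | NULL | JV
TH | NULL | NULL | OC
UI | NULL | NULL | JV
NULL | NULL | NULL | DM
NULL | NULL | NULL | JV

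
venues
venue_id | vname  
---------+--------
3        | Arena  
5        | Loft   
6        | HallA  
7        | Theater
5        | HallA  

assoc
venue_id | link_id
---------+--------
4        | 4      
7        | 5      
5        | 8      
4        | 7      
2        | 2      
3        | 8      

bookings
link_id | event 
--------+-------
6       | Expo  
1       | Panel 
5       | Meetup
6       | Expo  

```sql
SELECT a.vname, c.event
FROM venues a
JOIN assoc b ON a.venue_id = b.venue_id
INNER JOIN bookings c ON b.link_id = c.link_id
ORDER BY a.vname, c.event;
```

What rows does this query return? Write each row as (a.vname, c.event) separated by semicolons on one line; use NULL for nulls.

(Theater, Meetup)

Joins associate left-to-right: venues INNER JOIN assoc on venue_id gives 4 intermediate row(s).
Then INNER JOIN `bookings c` on link_id: keep only rows whose b.link_id appears in c.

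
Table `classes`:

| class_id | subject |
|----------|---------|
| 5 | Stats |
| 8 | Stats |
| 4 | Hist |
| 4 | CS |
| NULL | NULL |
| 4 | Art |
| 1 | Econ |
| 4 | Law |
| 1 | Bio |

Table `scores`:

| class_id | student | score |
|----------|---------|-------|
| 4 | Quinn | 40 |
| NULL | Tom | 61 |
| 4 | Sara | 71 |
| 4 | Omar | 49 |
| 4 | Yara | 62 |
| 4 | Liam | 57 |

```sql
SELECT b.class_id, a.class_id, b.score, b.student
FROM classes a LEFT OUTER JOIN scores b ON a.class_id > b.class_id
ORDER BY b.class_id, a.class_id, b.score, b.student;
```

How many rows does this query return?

17

LEFT JOIN keeps every row from `classes`; unmatched rows get NULL for `scores`'s columns.
Matching on a.class_id > b.class_id. A NULL in a compared column never satisfies the condition.
Matched pairs: 10; unmatched a rows kept: 7.
Total: 10 matched + 7 padded = 17 rows.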